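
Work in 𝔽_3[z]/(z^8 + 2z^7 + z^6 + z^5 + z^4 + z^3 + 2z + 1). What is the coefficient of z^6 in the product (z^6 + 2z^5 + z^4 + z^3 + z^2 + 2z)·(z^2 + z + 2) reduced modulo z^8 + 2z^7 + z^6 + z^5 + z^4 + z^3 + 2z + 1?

Multiply in 𝔽_3[z]: (z^6 + 2z^5 + z^4 + z^3 + z^2 + 2z)·(z^2 + z + 2) = z^8 + 2z^6 + z^4 + 2z^3 + z^2 + z.
Reduce using z^8 ≡ z^7 + 2z^6 + 2z^5 + 2z^4 + 2z^3 + z + 2 (mod z^8 + 2z^7 + z^6 + z^5 + z^4 + z^3 + 2z + 1).
Reduced: z^7 + z^6 + 2z^5 + z^3 + z^2 + 2z + 2.

1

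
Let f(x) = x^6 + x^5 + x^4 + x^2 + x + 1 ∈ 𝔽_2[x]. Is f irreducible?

No

Check for roots in 𝔽_2: f(0) = 1; f(1) = 0 → root.
f(1) = 0, so (x − 1) divides f(x); f is reducible.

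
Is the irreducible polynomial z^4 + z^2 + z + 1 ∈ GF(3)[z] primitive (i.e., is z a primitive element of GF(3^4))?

No

Write f(z) = z^4 + z^2 + z + 1.
|GF(3^4)^×| = 3^4 − 1 = 80. Prime factorization: 80 = 2^4·5.
f is primitive ⇔ z has order 80 in GF(3)[z]/(f), i.e. z^(80/q) ≠ 1 for each prime q | 80.
z^(40) mod f = 1
z^(16) mod f = z^3 + 2.
Since z^(40) = 1, the order of z divides 40 < 80; not primitive.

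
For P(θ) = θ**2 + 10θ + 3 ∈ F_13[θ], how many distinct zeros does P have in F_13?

2

Evaluate at each of the 13 elements of F_13:
P(0) = 3; P(1) = 1; P(2) = 1; P(3) = 3; P(4) = 7; P(5) = 0 → root; P(6) = 8; P(7) = 5; P(8) = 4; P(9) = 5; P(10) = 8; P(11) = 0 → root; P(12) = 7.
Roots: {5, 11}.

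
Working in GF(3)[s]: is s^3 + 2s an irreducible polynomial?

No

Write h(s) = s^3 + 2s.
Check for roots in GF(3): h(0) = 0 → root; h(1) = 0 → root; h(2) = 0 → root.
h(0) = 0, so (s) divides h(s); h is reducible.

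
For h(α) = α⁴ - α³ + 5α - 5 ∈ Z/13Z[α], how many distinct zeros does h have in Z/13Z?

Evaluate at each of the 13 elements of Z/13Z:
h(0) = 8; h(1) = 0 → root; h(2) = 0 → root; h(3) = 12; h(4) = 12; h(5) = 0 → root; h(6) = 0 → root; h(7) = 8; h(8) = 5; h(9) = 9; h(10) = 10; h(11) = 9; h(12) = 5.
Roots: {1, 2, 5, 6}.

4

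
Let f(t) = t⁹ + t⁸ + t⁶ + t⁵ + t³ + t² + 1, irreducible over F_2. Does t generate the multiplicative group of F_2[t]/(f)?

|GF(2^9)^×| = 2^9 − 1 = 511. Prime factorization: 511 = 7·73.
f is primitive ⇔ t has order 511 in GF(2)[t]/(f), i.e. t^(511/q) ≠ 1 for each prime q | 511.
t^(73) mod f = t⁸ + t⁷ + t⁶ + t⁵ + t.
t^(7) mod f = t⁷.
None equal 1, so t has full order 511; f is primitive.

Yes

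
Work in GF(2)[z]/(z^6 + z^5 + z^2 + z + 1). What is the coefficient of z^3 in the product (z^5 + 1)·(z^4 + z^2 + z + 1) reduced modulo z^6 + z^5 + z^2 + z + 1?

0

Multiply in GF(2)[z]: (z^5 + 1)·(z^4 + z^2 + z + 1) = z^9 + z^7 + z^6 + z^5 + z^4 + z^2 + z + 1.
Reduce using z^6 ≡ z^5 + z^2 + z + 1 (mod z^6 + z^5 + z^2 + z + 1).
Reduced: z^5 + z^4 + z^2.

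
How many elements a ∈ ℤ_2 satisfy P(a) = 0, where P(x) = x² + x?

2

Evaluate at each of the 2 elements of ℤ_2:
P(0) = 0 → root; P(1) = 0 → root.
Roots: {0, 1}.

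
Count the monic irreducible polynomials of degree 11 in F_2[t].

186

x^(2^11) − x is the product of all monic irreducibles of degree dividing 11; Möbius inversion gives N = (1/11) Σ μ(11/d)·2^d.
Divisors of 11: 1, 11; μ(11/d) for each: -1, 1.
Σ = − 2^1 + 2^11 = 2046.
N = 2046/11 = 186.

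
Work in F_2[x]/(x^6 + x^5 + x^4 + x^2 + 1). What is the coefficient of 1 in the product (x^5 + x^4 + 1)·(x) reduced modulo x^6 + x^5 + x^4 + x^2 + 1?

1

Multiply in F_2[x]: (x^5 + x^4 + 1)·(x) = x^6 + x^5 + x.
Reduce using x^6 ≡ x^5 + x^4 + x^2 + 1 (mod x^6 + x^5 + x^4 + x^2 + 1).
Reduced: x^4 + x^2 + x + 1.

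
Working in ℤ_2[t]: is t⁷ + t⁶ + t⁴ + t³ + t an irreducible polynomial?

Write f(t) = t⁷ + t⁶ + t⁴ + t³ + t.
Check for roots in ℤ_2: f(0) = 0 → root; f(1) = 1.
f(0) = 0, so (t) divides f(t); f is reducible.

No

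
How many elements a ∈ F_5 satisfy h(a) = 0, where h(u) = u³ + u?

3

Evaluate at each of the 5 elements of F_5:
h(0) = 0 → root; h(1) = 2; h(2) = 0 → root; h(3) = 0 → root; h(4) = 3.
Roots: {0, 2, 3}.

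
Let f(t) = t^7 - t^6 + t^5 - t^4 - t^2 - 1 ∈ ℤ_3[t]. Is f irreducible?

Check for roots in ℤ_3: f(0) = 2; f(1) = 1; f(2) = 0 → root.
f(2) = 0, so (t − 2) divides f(t); f is reducible.

No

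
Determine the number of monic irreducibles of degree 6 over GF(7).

19544

Gauss's count: N_{7}(6) = (1/6) Σ_{d|6} μ(6/d)·7^d.
Divisors of 6: 1, 2, 3, 6; μ(6/d) for each: 1, -1, -1, 1.
Σ = 7^1 − 7^2 − 7^3 + 7^6 = 117264.
N = 117264/6 = 19544.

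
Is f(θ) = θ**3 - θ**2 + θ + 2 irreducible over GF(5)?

Yes

Check for roots in GF(5): f(0) = 2; f(1) = 3; f(2) = 3; f(3) = 3; f(4) = 4.
No roots. A degree-3 polynomial over a field with no linear factor is irreducible.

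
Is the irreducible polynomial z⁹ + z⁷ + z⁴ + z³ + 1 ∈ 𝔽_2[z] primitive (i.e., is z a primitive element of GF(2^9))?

No

Write f(z) = z⁹ + z⁷ + z⁴ + z³ + 1.
|GF(2^9)^×| = 2^9 − 1 = 511. Prime factorization: 511 = 7·73.
f is primitive ⇔ z has order 511 in GF(2)[z]/(f), i.e. z^(511/q) ≠ 1 for each prime q | 511.
z^(73) mod f = 1
z^(7) mod f = z⁷.
Since z^(73) = 1, the order of z divides 73 < 511; not primitive.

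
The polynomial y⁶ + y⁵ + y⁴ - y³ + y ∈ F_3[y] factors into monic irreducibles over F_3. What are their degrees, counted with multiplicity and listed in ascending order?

1, 1, 2, 2

Write h(y) = y⁶ + y⁵ + y⁴ - y³ + y.
Roots in F_3: h(0) = 0 → root; h(1) = 0 → root; h(2) = 1.
Linear factors from roots: (y), (y - 1).
Complete factorization: h(y) = (y)·(y - 1)·(y² + 1)·(y² - y - 1).
Factor degrees with multiplicity: 1 + 1 + 2 + 2 = 6.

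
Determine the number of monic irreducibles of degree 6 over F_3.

116

By the necklace-counting formula, N_3(6) = (1/6) Σ_{d|6} μ(6/d)·3^d.
Divisors of 6: 1, 2, 3, 6; μ(6/d) for each: 1, -1, -1, 1.
Σ = 3^1 − 3^2 − 3^3 + 3^6 = 696.
N = 696/6 = 116.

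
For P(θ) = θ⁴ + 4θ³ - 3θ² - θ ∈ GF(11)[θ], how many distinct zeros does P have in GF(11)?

4

Evaluate at each of the 11 elements of GF(11):
P(0) = 0 → root; P(1) = 1; P(2) = 1; P(3) = 5; P(4) = 9; P(5) = 0 → root; P(6) = 0 → root; P(7) = 0 → root; P(8) = 4; P(9) = 7; P(10) = 6.
Roots: {0, 5, 6, 7}.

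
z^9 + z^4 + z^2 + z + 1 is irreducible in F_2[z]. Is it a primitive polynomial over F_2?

No

Write f(z) = z^9 + z^4 + z^2 + z + 1.
|GF(2^9)^×| = 2^9 − 1 = 511. Prime factorization: 511 = 7·73.
f is primitive ⇔ z has order 511 in GF(2)[z]/(f), i.e. z^(511/q) ≠ 1 for each prime q | 511.
z^(73) mod f = 1
z^(7) mod f = z^7.
Since z^(73) = 1, the order of z divides 73 < 511; not primitive.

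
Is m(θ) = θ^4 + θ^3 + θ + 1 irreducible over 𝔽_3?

Check for roots in 𝔽_3: m(0) = 1; m(1) = 1; m(2) = 0 → root.
m(2) = 0, so (θ − 2) divides m(θ); m is reducible.

No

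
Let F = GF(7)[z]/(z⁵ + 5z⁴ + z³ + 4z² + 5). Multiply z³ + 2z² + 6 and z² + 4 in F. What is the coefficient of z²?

3

Multiply in GF(7)[z]: (z³ + 2z² + 6)·(z² + 4) = z⁵ + 2z⁴ + 4z³ + 3.
Reduce using z⁵ ≡ 2z⁴ + 6z³ + 3z² + 2 (mod z⁵ + 5z⁴ + z³ + 4z² + 5).
Reduced: 4z⁴ + 3z³ + 3z² + 5.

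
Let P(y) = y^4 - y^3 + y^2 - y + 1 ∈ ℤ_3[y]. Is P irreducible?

Check for roots in ℤ_3: P(0) = 1; P(1) = 1; P(2) = 2.
No roots, so no linear factors.
Monic irreducibles of degree 2 over GF(3): y^2 + 1, y^2 + y - 1, y^2 - y - 1.
None of them divide P (all give nonzero remainder).
No irreducible factor of degree ≤ 2 exists, so P is irreducible over GF(3).

Yes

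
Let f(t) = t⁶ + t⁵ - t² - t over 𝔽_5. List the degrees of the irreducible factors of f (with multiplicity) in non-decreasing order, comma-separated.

1, 1, 1, 1, 1, 1

Roots in 𝔽_5: f(0) = 0 → root; f(1) = 0 → root; f(2) = 0 → root; f(3) = 0 → root; f(4) = 0 → root.
Linear factors from roots: (t), (t - 1), (t - 2), (t + 2), (t + 1).
Complete factorization: f(t) = (t)·(t + 2)·(t - 2)·(t - 1)·(t + 1)^2.
Factor degrees with multiplicity: 1 + 1 + 1 + 1 + 1 + 1 = 6.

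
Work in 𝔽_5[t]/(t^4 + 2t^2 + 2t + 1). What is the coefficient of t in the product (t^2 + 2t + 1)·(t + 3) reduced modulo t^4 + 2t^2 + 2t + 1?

Multiply in 𝔽_5[t]: (t^2 + 2t + 1)·(t + 3) = t^3 + 2t + 3.
Reduced: t^3 + 2t + 3.

2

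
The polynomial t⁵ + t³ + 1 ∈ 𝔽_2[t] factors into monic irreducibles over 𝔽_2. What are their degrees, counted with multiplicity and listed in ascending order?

5

Write h(t) = t⁵ + t³ + 1.
Roots in 𝔽_2: h(0) = 1; h(1) = 1.
Complete factorization: h(t) = (t⁵ + t³ + 1).
Factor degrees with multiplicity: 5 = 5.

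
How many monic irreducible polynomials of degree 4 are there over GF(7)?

Gauss's count: N_{7}(4) = (1/4) Σ_{d|4} μ(4/d)·7^d.
Divisors of 4: 1, 2, 4; μ(4/d) for each: 0, -1, 1.
Σ = − 7^2 + 7^4 = 2352.
N = 2352/4 = 588.

588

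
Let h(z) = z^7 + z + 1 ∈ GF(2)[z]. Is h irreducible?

Yes

Check for roots in GF(2): h(0) = 1; h(1) = 1.
No roots, so no linear factors.
Monic irreducibles of degree 2 over GF(2): z^2 + z + 1.
None of them divide h (all give nonzero remainder).
Monic irreducibles of degree 3 over GF(2): z^3 + z + 1, z^3 + z^2 + 1.
None of them divide h (all give nonzero remainder).
No irreducible factor of degree ≤ 3 exists, so h is irreducible over GF(2).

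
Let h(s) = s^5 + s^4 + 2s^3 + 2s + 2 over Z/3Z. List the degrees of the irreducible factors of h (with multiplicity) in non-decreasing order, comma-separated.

Roots in Z/3Z: h(0) = 2; h(1) = 2; h(2) = 1.
Complete factorization: h(s) = (s^5 + s^4 + 2s^3 + 2s + 2).
Factor degrees with multiplicity: 5 = 5.

5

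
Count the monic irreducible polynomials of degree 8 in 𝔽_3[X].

810

x^(3^8) − x is the product of all monic irreducibles of degree dividing 8; Möbius inversion gives N = (1/8) Σ μ(8/d)·3^d.
Divisors of 8: 1, 2, 4, 8; μ(8/d) for each: 0, 0, -1, 1.
Σ = − 3^4 + 3^8 = 6480.
N = 6480/8 = 810.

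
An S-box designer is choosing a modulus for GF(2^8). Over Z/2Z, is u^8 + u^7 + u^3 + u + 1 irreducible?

Yes

Write h(u) = u^8 + u^7 + u^3 + u + 1.
Check for roots in Z/2Z: h(0) = 1; h(1) = 1.
No roots, so no linear factors.
Monic irreducibles of degree 2 over GF(2): u^2 + u + 1.
None of them divide h (all give nonzero remainder).
Monic irreducibles of degree 3 over GF(2): u^3 + u + 1, u^3 + u^2 + 1.
None of them divide h (all give nonzero remainder).
Monic irreducibles of degree 4 over GF(2): u^4 + u + 1, u^4 + u^3 + 1, u^4 + u^3 + u^2 + u + 1.
None of them divide h (all give nonzero remainder).
No irreducible factor of degree ≤ 4 exists, so h is irreducible over GF(2).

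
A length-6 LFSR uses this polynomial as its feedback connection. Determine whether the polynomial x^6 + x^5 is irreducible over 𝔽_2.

Write P(x) = x^6 + x^5.
Check for roots in 𝔽_2: P(0) = 0 → root; P(1) = 0 → root.
P(0) = 0, so (x) divides P(x); P is reducible.

No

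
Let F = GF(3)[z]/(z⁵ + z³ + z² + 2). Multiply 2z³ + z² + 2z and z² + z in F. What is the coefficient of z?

Multiply in GF(3)[z]: (2z³ + z² + 2z)·(z² + z) = 2z⁵ + 2z².
Reduce using z⁵ ≡ 2z³ + 2z² + 1 (mod z⁵ + z³ + z² + 2).
Reduced: z³ + 2.

0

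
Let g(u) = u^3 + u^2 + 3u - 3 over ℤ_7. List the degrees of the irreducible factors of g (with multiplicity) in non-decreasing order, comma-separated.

Linear factors from roots: (u - 3).
Complete factorization: g(u) = (u - 3)·(u^2 - 3u + 1).
Factor degrees with multiplicity: 1 + 2 = 3.

1, 2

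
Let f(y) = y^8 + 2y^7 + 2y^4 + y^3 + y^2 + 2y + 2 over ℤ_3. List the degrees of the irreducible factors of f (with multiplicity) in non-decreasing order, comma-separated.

Roots in ℤ_3: f(0) = 2; f(1) = 2; f(2) = 1.
Complete factorization: f(y) = (y^8 + 2y^7 + 2y^4 + y^3 + y^2 + 2y + 2).
Factor degrees with multiplicity: 8 = 8.

8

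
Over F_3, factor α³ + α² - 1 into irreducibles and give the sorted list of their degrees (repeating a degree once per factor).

3

Write f(α) = α³ + α² - 1.
Roots in F_3: f(0) = 2; f(1) = 1; f(2) = 2.
Complete factorization: f(α) = (α³ + α² - 1).
Factor degrees with multiplicity: 3 = 3.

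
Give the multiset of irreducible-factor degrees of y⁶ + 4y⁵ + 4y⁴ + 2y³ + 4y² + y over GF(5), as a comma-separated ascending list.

1, 1, 4

Write h(y) = y⁶ + 4y⁵ + 4y⁴ + 2y³ + 4y² + y.
Roots in GF(5): h(0) = 0 → root; h(1) = 1; h(2) = 0 → root; h(3) = 3; h(4) = 2.
Linear factors from roots: (y), (y + 3).
Complete factorization: h(y) = (y)·(y + 3)·(y⁴ + y³ + y² + 4y + 2).
Factor degrees with multiplicity: 1 + 1 + 4 = 6.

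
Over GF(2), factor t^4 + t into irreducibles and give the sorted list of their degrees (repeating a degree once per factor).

1, 1, 2

Write h(t) = t^4 + t.
Roots in GF(2): h(0) = 0 → root; h(1) = 0 → root.
Linear factors from roots: (t), (t + 1).
Complete factorization: h(t) = (t)·(t + 1)·(t^2 + t + 1).
Factor degrees with multiplicity: 1 + 1 + 2 = 4.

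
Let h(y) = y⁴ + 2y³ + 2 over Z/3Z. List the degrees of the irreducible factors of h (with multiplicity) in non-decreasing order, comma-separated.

4

Roots in Z/3Z: h(0) = 2; h(1) = 2; h(2) = 1.
Complete factorization: h(y) = (y⁴ + 2y³ + 2).
Factor degrees with multiplicity: 4 = 4.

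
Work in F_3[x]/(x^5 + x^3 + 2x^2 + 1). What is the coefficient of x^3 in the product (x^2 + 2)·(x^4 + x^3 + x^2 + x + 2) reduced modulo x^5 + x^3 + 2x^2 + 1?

0

Multiply in F_3[x]: (x^2 + 2)·(x^4 + x^3 + x^2 + x + 2) = x^6 + x^5 + x^2 + 2x + 1.
Reduce using x^5 ≡ 2x^3 + x^2 + 2 (mod x^5 + x^3 + 2x^2 + 1).
Reduced: 2x^4 + 2x^2 + x.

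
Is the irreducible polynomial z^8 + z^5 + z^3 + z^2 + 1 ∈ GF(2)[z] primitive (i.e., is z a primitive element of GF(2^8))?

Write f(z) = z^8 + z^5 + z^3 + z^2 + 1.
|GF(2^8)^×| = 2^8 − 1 = 255. Prime factorization: 255 = 3·5·17.
f is primitive ⇔ z has order 255 in GF(2)[z]/(f), i.e. z^(255/q) ≠ 1 for each prime q | 255.
z^(85) mod f = z^7 + z^5 + z^4 + z^3 + z^2 + z.
z^(51) mod f = z^7 + z^6 + z^4 + z^3 + z^2.
z^(15) mod f = z^7 + z^6 + z^5 + z^2.
None equal 1, so z has full order 255; f is primitive.

Yes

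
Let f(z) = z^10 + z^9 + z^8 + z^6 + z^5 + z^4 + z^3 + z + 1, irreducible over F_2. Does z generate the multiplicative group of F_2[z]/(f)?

|GF(2^10)^×| = 2^10 − 1 = 1023. Prime factorization: 1023 = 3·11·31.
f is primitive ⇔ z has order 1023 in GF(2)[z]/(f), i.e. z^(1023/q) ≠ 1 for each prime q | 1023.
z^(341) mod f = 1
z^(93) mod f = z^9 + z^8 + z^6 + z^2 + 1.
z^(33) mod f = z^9 + z^6 + z^5 + z^4 + z.
Since z^(341) = 1, the order of z divides 341 < 1023; not primitive.

No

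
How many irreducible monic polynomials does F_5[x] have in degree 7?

11160

The number of monic irreducibles of degree 7 over GF(5) is (1/7)·Σ_{d∣7} μ(7/d) 5^d.
Divisors of 7: 1, 7; μ(7/d) for each: -1, 1.
Σ = − 5^1 + 5^7 = 78120.
N = 78120/7 = 11160.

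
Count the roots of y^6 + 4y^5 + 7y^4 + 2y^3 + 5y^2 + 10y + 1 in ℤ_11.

Write f(y) = y^6 + 4y^5 + 7y^4 + 2y^3 + 5y^2 + 10y + 1.
Evaluate at each of the 11 elements of ℤ_11:
f(0) = 1; f(1) = 8; f(2) = 9; f(3) = 0 → root; f(4) = 3; f(5) = 3; f(6) = 0 → root; f(7) = 0 → root; f(8) = 0 → root; f(9) = 0 → root; f(10) = 9.
Roots: {3, 6, 7, 8, 9}.

5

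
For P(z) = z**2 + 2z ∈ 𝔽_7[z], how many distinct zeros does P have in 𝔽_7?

Evaluate at each of the 7 elements of 𝔽_7:
P(0) = 0 → root; P(1) = 3; P(2) = 1; P(3) = 1; P(4) = 3; P(5) = 0 → root; P(6) = 6.
Roots: {0, 5}.

2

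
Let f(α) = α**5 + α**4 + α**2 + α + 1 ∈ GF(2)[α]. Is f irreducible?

Check for roots in GF(2): f(0) = 1; f(1) = 1.
No roots, so no linear factors.
Monic irreducibles of degree 2 over GF(2): α**2 + α + 1.
None of them divide f (all give nonzero remainder).
No irreducible factor of degree ≤ 2 exists, so f is irreducible over GF(2).

Yes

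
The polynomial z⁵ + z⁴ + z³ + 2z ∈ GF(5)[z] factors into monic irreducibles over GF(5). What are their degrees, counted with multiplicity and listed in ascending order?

1, 1, 1, 2

Write f(z) = z⁵ + z⁴ + z³ + 2z.
Roots in GF(5): f(0) = 0 → root; f(1) = 0 → root; f(2) = 0 → root; f(3) = 2; f(4) = 2.
Linear factors from roots: (z), (z - 1), (z - 2).
Complete factorization: f(z) = (z)·(z - 2)·(z - 1)·(z² - z + 1).
Factor degrees with multiplicity: 1 + 1 + 1 + 2 = 5.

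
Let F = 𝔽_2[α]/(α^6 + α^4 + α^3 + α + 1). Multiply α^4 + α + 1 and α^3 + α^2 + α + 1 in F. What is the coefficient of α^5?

Multiply in 𝔽_2[α]: (α^4 + α + 1)·(α^3 + α^2 + α + 1) = α^7 + α^6 + α^5 + 1.
Reduce using α^6 ≡ α^4 + α^3 + α + 1 (mod α^6 + α^4 + α^3 + α + 1).
Reduced: α^3 + α^2.

0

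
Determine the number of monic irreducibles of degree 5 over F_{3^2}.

The number of monic irreducibles of degree 5 over GF(9) is (1/5)·Σ_{d∣5} μ(5/d) 9^d.
Divisors of 5: 1, 5; μ(5/d) for each: -1, 1.
Σ = − 9^1 + 9^5 = 59040.
N = 59040/5 = 11808.

11808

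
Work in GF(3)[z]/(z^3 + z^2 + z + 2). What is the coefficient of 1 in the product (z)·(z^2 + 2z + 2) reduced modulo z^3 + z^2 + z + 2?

Multiply in GF(3)[z]: (z)·(z^2 + 2z + 2) = z^3 + 2z^2 + 2z.
Reduce using z^3 ≡ 2z^2 + 2z + 1 (mod z^3 + z^2 + z + 2).
Reduced: z^2 + z + 1.

1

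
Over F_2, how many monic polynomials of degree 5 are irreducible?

By the necklace-counting formula, N_2(5) = (1/5) Σ_{d|5} μ(5/d)·2^d.
Divisors of 5: 1, 5; μ(5/d) for each: -1, 1.
Σ = − 2^1 + 2^5 = 30.
N = 30/5 = 6.

6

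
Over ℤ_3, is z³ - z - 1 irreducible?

Write m(z) = z³ - z - 1.
Check for roots in ℤ_3: m(0) = 2; m(1) = 2; m(2) = 2.
No roots. A degree-3 polynomial over a field with no linear factor is irreducible.

Yes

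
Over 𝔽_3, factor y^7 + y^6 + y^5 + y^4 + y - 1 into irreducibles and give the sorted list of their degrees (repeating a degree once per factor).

7

Write f(y) = y^7 + y^6 + y^5 + y^4 + y - 1.
Roots in 𝔽_3: f(0) = 2; f(1) = 1; f(2) = 1.
Complete factorization: f(y) = (y^7 + y^6 + y^5 + y^4 + y - 1).
Factor degrees with multiplicity: 7 = 7.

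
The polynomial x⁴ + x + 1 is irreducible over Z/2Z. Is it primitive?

Write f(x) = x⁴ + x + 1.
|GF(2^4)^×| = 2^4 − 1 = 15. Prime factorization: 15 = 3·5.
f is primitive ⇔ x has order 15 in GF(2)[x]/(f), i.e. x^(15/q) ≠ 1 for each prime q | 15.
x^(5) mod f = x² + x.
x^(3) mod f = x³.
None equal 1, so x has full order 15; f is primitive.

Yes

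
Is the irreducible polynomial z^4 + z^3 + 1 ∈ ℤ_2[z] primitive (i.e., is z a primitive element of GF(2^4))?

Write f(z) = z^4 + z^3 + 1.
|GF(2^4)^×| = 2^4 − 1 = 15. Prime factorization: 15 = 3·5.
f is primitive ⇔ z has order 15 in GF(2)[z]/(f), i.e. z^(15/q) ≠ 1 for each prime q | 15.
z^(5) mod f = z^3 + z + 1.
z^(3) mod f = z^3.
None equal 1, so z has full order 15; f is primitive.

Yes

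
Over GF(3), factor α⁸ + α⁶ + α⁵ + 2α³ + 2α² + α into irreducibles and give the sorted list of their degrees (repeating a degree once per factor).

Write g(α) = α⁸ + α⁶ + α⁵ + 2α³ + 2α² + α.
Roots in GF(3): g(0) = 0 → root; g(1) = 2; g(2) = 0 → root.
Linear factors from roots: (α), (α + 1).
Complete factorization: g(α) = (α)·(α + 1)^2·(α² + α + 2)·(α³ + 2α + 2).
Factor degrees with multiplicity: 1 + 1 + 1 + 2 + 3 = 8.

1, 1, 1, 2, 3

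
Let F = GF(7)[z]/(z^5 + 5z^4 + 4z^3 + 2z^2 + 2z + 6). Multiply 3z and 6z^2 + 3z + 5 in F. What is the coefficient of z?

1

Multiply in GF(7)[z]: (3z)·(6z^2 + 3z + 5) = 4z^3 + 2z^2 + z.
Reduced: 4z^3 + 2z^2 + z.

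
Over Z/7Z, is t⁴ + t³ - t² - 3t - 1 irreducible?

Yes

Write m(t) = t⁴ + t³ - t² - 3t - 1.
Check for roots in Z/7Z: m(0) = 6; m(1) = 4; m(2) = 6; m(3) = 5; m(4) = 4; m(5) = 2; m(6) = 1.
No roots, so no linear factors.
Degree-2 irreducible divisors: test the 21 monic irreducibles of degree 2 over GF(7).
None of them divide m (all give nonzero remainder).
No irreducible factor of degree ≤ 2 exists, so m is irreducible over GF(7).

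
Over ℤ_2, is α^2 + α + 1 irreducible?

Yes

Write P(α) = α^2 + α + 1.
Check for roots in ℤ_2: P(0) = 1; P(1) = 1.
No roots. A degree-2 polynomial over a field with no linear factor is irreducible.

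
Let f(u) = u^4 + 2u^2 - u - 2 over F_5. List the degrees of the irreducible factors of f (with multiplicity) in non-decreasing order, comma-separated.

Roots in F_5: f(0) = 3; f(1) = 0 → root; f(2) = 0 → root; f(3) = 4; f(4) = 2.
Linear factors from roots: (u - 1), (u - 2).
Complete factorization: f(u) = (u - 2)·(u - 1)·(u^2 - 2u - 1).
Factor degrees with multiplicity: 1 + 1 + 2 = 4.

1, 1, 2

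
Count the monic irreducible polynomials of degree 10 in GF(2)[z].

x^(2^10) − x is the product of all monic irreducibles of degree dividing 10; Möbius inversion gives N = (1/10) Σ μ(10/d)·2^d.
Divisors of 10: 1, 2, 5, 10; μ(10/d) for each: 1, -1, -1, 1.
Σ = 2^1 − 2^2 − 2^5 + 2^10 = 990.
N = 990/10 = 99.

99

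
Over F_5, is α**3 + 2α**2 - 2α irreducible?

No

Write g(α) = α**3 + 2α**2 - 2α.
Check for roots in F_5: g(0) = 0 → root; g(1) = 1; g(2) = 2; g(3) = 4; g(4) = 3.
g(0) = 0, so (α) divides g(α); g is reducible.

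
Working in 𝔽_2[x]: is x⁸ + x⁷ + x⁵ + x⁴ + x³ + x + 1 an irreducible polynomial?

Write P(x) = x⁸ + x⁷ + x⁵ + x⁴ + x³ + x + 1.
Check for roots in 𝔽_2: P(0) = 1; P(1) = 1.
No roots, so no linear factors.
Monic irreducibles of degree 2 over GF(2): x² + x + 1.
None of them divide P (all give nonzero remainder).
Monic irreducibles of degree 3 over GF(2): x³ + x + 1, x³ + x² + 1.
None of them divide P (all give nonzero remainder).
Monic irreducibles of degree 4 over GF(2): x⁴ + x + 1, x⁴ + x³ + 1, x⁴ + x³ + x² + x + 1.
x⁴ + x + 1 divides P: P(x) = (x⁴ + x + 1)·(x⁴ + x³ + 1).

No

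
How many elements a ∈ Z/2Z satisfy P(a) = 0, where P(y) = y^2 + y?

Evaluate at each of the 2 elements of Z/2Z:
P(0) = 0 → root; P(1) = 0 → root.
Roots: {0, 1}.

2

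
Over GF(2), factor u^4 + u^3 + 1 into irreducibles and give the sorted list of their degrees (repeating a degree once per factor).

4

Write g(u) = u^4 + u^3 + 1.
Roots in GF(2): g(0) = 1; g(1) = 1.
Complete factorization: g(u) = (u^4 + u^3 + 1).
Factor degrees with multiplicity: 4 = 4.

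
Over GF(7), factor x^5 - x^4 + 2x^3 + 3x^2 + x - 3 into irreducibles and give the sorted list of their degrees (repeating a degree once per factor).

1, 2, 2

Write h(x) = x^5 - x^4 + 2x^3 + 3x^2 + x - 3.
Linear factors from roots: (x + 3).
Complete factorization: h(x) = (x + 3)·(x^2 + 1)·(x^2 + 3x - 1).
Factor degrees with multiplicity: 1 + 2 + 2 = 5.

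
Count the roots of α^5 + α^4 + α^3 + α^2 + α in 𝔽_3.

Write P(α) = α^5 + α^4 + α^3 + α^2 + α.
Evaluate at each of the 3 elements of 𝔽_3:
P(0) = 0 → root; P(1) = 2; P(2) = 2.
Roots: {0}.

1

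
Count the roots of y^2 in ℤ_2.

Write h(y) = y^2.
Evaluate at each of the 2 elements of ℤ_2:
h(0) = 0 → root; h(1) = 1.
Roots: {0}.

1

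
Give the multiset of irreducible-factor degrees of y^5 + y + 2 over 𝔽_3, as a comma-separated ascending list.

Write f(y) = y^5 + y + 2.
Roots in 𝔽_3: f(0) = 2; f(1) = 1; f(2) = 0 → root.
Linear factors from roots: (y + 1).
Complete factorization: f(y) = (y + 1)^2·(y^3 + y^2 + 2).
Factor degrees with multiplicity: 1 + 1 + 3 = 5.

1, 1, 3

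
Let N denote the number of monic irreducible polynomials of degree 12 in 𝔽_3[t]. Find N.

44220

The number of monic irreducibles of degree 12 over GF(3) is (1/12)·Σ_{d∣12} μ(12/d) 3^d.
Divisors of 12: 1, 2, 3, 4, 6, 12; μ(12/d) for each: 0, 1, 0, -1, -1, 1.
Σ = 3^2 − 3^4 − 3^6 + 3^12 = 530640.
N = 530640/12 = 44220.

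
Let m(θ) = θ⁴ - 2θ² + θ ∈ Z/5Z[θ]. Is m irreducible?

Check for roots in Z/5Z: m(0) = 0 → root; m(1) = 0 → root; m(2) = 0 → root; m(3) = 1; m(4) = 3.
m(0) = 0, so (θ) divides m(θ); m is reducible.

No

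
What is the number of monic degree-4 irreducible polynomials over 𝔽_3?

x^(3^4) − x is the product of all monic irreducibles of degree dividing 4; Möbius inversion gives N = (1/4) Σ μ(4/d)·3^d.
Divisors of 4: 1, 2, 4; μ(4/d) for each: 0, -1, 1.
Σ = − 3^2 + 3^4 = 72.
N = 72/4 = 18.

18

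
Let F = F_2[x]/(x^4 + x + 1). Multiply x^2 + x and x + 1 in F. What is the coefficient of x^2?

Multiply in F_2[x]: (x^2 + x)·(x + 1) = x^3 + x.
Reduced: x^3 + x.

0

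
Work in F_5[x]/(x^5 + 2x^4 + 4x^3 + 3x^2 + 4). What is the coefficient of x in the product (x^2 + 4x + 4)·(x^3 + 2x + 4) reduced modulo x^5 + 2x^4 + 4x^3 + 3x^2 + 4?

4

Multiply in F_5[x]: (x^2 + 4x + 4)·(x^3 + 2x + 4) = x^5 + 4x^4 + x^3 + 2x^2 + 4x + 1.
Reduce using x^5 ≡ 3x^4 + x^3 + 2x^2 + 1 (mod x^5 + 2x^4 + 4x^3 + 3x^2 + 4).
Reduced: 2x^4 + 2x^3 + 4x^2 + 4x + 2.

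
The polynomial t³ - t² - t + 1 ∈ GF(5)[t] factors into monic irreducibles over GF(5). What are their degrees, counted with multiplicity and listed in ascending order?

Write h(t) = t³ - t² - t + 1.
Roots in GF(5): h(0) = 1; h(1) = 0 → root; h(2) = 3; h(3) = 1; h(4) = 0 → root.
Linear factors from roots: (t - 1), (t + 1).
Complete factorization: h(t) = (t + 1)·(t - 1)^2.
Factor degrees with multiplicity: 1 + 1 + 1 = 3.

1, 1, 1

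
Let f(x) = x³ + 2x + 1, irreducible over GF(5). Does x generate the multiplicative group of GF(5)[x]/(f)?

No

|GF(5^3)^×| = 5^3 − 1 = 124. Prime factorization: 124 = 2^2·31.
f is primitive ⇔ x has order 124 in GF(5)[x]/(f), i.e. x^(124/q) ≠ 1 for each prime q | 124.
x^(62) mod f = 1
x^(4) mod f = 3x² + 4x.
Since x^(62) = 1, the order of x divides 62 < 124; not primitive.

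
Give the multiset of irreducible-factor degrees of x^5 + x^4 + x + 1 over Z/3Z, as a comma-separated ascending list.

Write h(x) = x^5 + x^4 + x + 1.
Roots in Z/3Z: h(0) = 1; h(1) = 1; h(2) = 0 → root.
Linear factors from roots: (x + 1).
Complete factorization: h(x) = (x + 1)·(x^2 + x + 2)·(x^2 + 2x + 2).
Factor degrees with multiplicity: 1 + 2 + 2 = 5.

1, 2, 2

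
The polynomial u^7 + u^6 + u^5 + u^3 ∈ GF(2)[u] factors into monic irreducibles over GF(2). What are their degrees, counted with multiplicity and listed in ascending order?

1, 1, 1, 1, 3

Write f(u) = u^7 + u^6 + u^5 + u^3.
Roots in GF(2): f(0) = 0 → root; f(1) = 0 → root.
Linear factors from roots: (u), (u + 1).
Complete factorization: f(u) = (u + 1)·(u)^3·(u^3 + u + 1).
Factor degrees with multiplicity: 1 + 1 + 1 + 1 + 3 = 7.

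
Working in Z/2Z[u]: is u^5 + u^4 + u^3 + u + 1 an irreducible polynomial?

Write P(u) = u^5 + u^4 + u^3 + u + 1.
Check for roots in Z/2Z: P(0) = 1; P(1) = 1.
No roots, so no linear factors.
Monic irreducibles of degree 2 over GF(2): u^2 + u + 1.
None of them divide P (all give nonzero remainder).
No irreducible factor of degree ≤ 2 exists, so P is irreducible over GF(2).

Yes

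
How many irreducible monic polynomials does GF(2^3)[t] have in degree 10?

By the necklace-counting formula, N_8(10) = (1/10) Σ_{d|10} μ(10/d)·8^d.
Divisors of 10: 1, 2, 5, 10; μ(10/d) for each: 1, -1, -1, 1.
Σ = 8^1 − 8^2 − 8^5 + 8^10 = 1073709000.
N = 1073709000/10 = 107370900.

107370900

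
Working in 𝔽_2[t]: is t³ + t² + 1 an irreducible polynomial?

Write P(t) = t³ + t² + 1.
Check for roots in 𝔽_2: P(0) = 1; P(1) = 1.
No roots. A degree-3 polynomial over a field with no linear factor is irreducible.

Yes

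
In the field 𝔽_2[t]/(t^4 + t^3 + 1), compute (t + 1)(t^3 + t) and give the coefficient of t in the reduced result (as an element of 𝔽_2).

1

Multiply in 𝔽_2[t]: (t + 1)·(t^3 + t) = t^4 + t^3 + t^2 + t.
Reduce using t^4 ≡ t^3 + 1 (mod t^4 + t^3 + 1).
Reduced: t^2 + t + 1.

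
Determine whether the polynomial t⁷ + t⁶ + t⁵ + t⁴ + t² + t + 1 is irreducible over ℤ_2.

Yes

Write m(t) = t⁷ + t⁶ + t⁵ + t⁴ + t² + t + 1.
Check for roots in ℤ_2: m(0) = 1; m(1) = 1.
No roots, so no linear factors.
Monic irreducibles of degree 2 over GF(2): t² + t + 1.
None of them divide m (all give nonzero remainder).
Monic irreducibles of degree 3 over GF(2): t³ + t + 1, t³ + t² + 1.
None of them divide m (all give nonzero remainder).
No irreducible factor of degree ≤ 3 exists, so m is irreducible over GF(2).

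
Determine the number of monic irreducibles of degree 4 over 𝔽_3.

18

By the necklace-counting formula, N_3(4) = (1/4) Σ_{d|4} μ(4/d)·3^d.
Divisors of 4: 1, 2, 4; μ(4/d) for each: 0, -1, 1.
Σ = − 3^2 + 3^4 = 72.
N = 72/4 = 18.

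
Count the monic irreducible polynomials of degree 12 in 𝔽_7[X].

Gauss's count: N_{7}(12) = (1/12) Σ_{d|12} μ(12/d)·7^d.
Divisors of 12: 1, 2, 3, 4, 6, 12; μ(12/d) for each: 0, 1, 0, -1, -1, 1.
Σ = 7^2 − 7^4 − 7^6 + 7^12 = 13841167200.
N = 13841167200/12 = 1153430600.

1153430600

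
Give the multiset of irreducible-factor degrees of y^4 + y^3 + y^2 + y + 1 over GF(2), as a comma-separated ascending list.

Write g(y) = y^4 + y^3 + y^2 + y + 1.
Roots in GF(2): g(0) = 1; g(1) = 1.
Complete factorization: g(y) = (y^4 + y^3 + y^2 + y + 1).
Factor degrees with multiplicity: 4 = 4.

4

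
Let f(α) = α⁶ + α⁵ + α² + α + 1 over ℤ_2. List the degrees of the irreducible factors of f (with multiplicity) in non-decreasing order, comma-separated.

Roots in ℤ_2: f(0) = 1; f(1) = 1.
Complete factorization: f(α) = (α⁶ + α⁵ + α² + α + 1).
Factor degrees with multiplicity: 6 = 6.

6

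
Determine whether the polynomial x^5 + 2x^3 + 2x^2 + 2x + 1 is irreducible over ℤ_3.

Yes

Write m(x) = x^5 + 2x^3 + 2x^2 + 2x + 1.
Check for roots in ℤ_3: m(0) = 1; m(1) = 2; m(2) = 1.
No roots, so no linear factors.
Monic irreducibles of degree 2 over GF(3): x^2 + 1, x^2 + x + 2, x^2 + 2x + 2.
None of them divide m (all give nonzero remainder).
No irreducible factor of degree ≤ 2 exists, so m is irreducible over GF(3).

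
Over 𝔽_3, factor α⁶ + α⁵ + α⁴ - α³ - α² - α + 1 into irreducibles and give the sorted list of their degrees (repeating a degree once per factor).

1, 2, 3

Write g(α) = α⁶ + α⁵ + α⁴ - α³ - α² - α + 1.
Roots in 𝔽_3: g(0) = 1; g(1) = 1; g(2) = 0 → root.
Linear factors from roots: (α + 1).
Complete factorization: g(α) = (α + 1)·(α² - α - 1)·(α³ + α² - 1).
Factor degrees with multiplicity: 1 + 2 + 3 = 6.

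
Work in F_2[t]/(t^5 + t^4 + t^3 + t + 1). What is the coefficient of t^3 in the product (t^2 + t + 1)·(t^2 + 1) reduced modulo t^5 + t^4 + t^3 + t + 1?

Multiply in F_2[t]: (t^2 + t + 1)·(t^2 + 1) = t^4 + t^3 + t + 1.
Reduced: t^4 + t^3 + t + 1.

1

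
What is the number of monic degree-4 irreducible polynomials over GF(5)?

150

By the necklace-counting formula, N_5(4) = (1/4) Σ_{d|4} μ(4/d)·5^d.
Divisors of 4: 1, 2, 4; μ(4/d) for each: 0, -1, 1.
Σ = − 5^2 + 5^4 = 600.
N = 600/4 = 150.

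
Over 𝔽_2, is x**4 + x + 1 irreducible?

Yes

Write g(x) = x**4 + x + 1.
Check for roots in 𝔽_2: g(0) = 1; g(1) = 1.
No roots, so no linear factors.
Monic irreducibles of degree 2 over GF(2): x**2 + x + 1.
None of them divide g (all give nonzero remainder).
No irreducible factor of degree ≤ 2 exists, so g is irreducible over GF(2).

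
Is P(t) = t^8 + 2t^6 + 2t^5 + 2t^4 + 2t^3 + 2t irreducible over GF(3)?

No

Check for roots in GF(3): P(0) = 0 → root; P(1) = 2; P(2) = 2.
P(0) = 0, so (t) divides P(t); P is reducible.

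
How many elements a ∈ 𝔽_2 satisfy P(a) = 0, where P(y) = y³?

1

Evaluate at each of the 2 elements of 𝔽_2:
P(0) = 0 → root; P(1) = 1.
Roots: {0}.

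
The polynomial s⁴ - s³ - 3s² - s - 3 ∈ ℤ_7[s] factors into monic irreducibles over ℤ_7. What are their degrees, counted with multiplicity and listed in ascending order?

1, 1, 2

Write f(s) = s⁴ - s³ - 3s² - s - 3.
Linear factors from roots: (s - 1), (s - 3).
Complete factorization: f(s) = (s - 3)·(s - 1)·(s² + 3s - 1).
Factor degrees with multiplicity: 1 + 1 + 2 = 4.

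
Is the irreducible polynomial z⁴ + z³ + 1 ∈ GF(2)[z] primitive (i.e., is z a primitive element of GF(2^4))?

Yes

Write f(z) = z⁴ + z³ + 1.
|GF(2^4)^×| = 2^4 − 1 = 15. Prime factorization: 15 = 3·5.
f is primitive ⇔ z has order 15 in GF(2)[z]/(f), i.e. z^(15/q) ≠ 1 for each prime q | 15.
z^(5) mod f = z³ + z + 1.
z^(3) mod f = z³.
None equal 1, so z has full order 15; f is primitive.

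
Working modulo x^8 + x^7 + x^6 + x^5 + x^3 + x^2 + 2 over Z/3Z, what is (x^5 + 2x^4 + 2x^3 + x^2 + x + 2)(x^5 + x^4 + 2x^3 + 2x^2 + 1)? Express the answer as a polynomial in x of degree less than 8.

2x^6 + 2x^4 + 2

Multiply in Z/3Z[x]: (x^5 + 2x^4 + 2x^3 + x^2 + x + 2)·(x^5 + x^4 + 2x^3 + 2x^2 + 1) = x^10 + x^6 + x^5 + 2x^4 + 2x^3 + 2x^2 + x + 2.
Reduce using x^8 ≡ 2x^7 + 2x^6 + 2x^5 + 2x^3 + 2x^2 + 1 (mod x^8 + x^7 + x^6 + x^5 + x^3 + x^2 + 2).
Reduced: 2x^6 + 2x^4 + 2.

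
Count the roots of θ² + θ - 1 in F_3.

Write h(θ) = θ² + θ - 1.
Evaluate at each of the 3 elements of F_3:
h(0) = 2; h(1) = 1; h(2) = 2.
No element is a root.

0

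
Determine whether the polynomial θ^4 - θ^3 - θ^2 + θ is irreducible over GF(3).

No

Write m(θ) = θ^4 - θ^3 - θ^2 + θ.
Check for roots in GF(3): m(0) = 0 → root; m(1) = 0 → root; m(2) = 0 → root.
m(0) = 0, so (θ) divides m(θ); m is reducible.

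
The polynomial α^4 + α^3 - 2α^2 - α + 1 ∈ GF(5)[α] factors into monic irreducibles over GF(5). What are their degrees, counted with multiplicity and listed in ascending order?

1, 1, 1, 1

Write h(α) = α^4 + α^3 - 2α^2 - α + 1.
Roots in GF(5): h(0) = 1; h(1) = 0 → root; h(2) = 0 → root; h(3) = 3; h(4) = 0 → root.
Linear factors from roots: (α - 1), (α - 2), (α + 1).
Complete factorization: h(α) = (α + 1)·(α - 1)·(α - 2)^2.
Factor degrees with multiplicity: 1 + 1 + 1 + 1 = 4.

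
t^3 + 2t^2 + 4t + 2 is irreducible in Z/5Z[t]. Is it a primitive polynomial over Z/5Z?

Write f(t) = t^3 + 2t^2 + 4t + 2.
|GF(5^3)^×| = 5^3 − 1 = 124. Prime factorization: 124 = 2^2·31.
f is primitive ⇔ t has order 124 in GF(5)[t]/(f), i.e. t^(124/q) ≠ 1 for each prime q | 124.
t^(62) mod f = 4.
t^(4) mod f = t + 4.
None equal 1, so t has full order 124; f is primitive.

Yes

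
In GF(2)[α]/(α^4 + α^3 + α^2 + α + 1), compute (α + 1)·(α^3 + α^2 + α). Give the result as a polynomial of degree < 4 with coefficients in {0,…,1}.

α^3 + α^2 + 1

Multiply in GF(2)[α]: (α + 1)·(α^3 + α^2 + α) = α^4 + α.
Reduce using α^4 ≡ α^3 + α^2 + α + 1 (mod α^4 + α^3 + α^2 + α + 1).
Reduced: α^3 + α^2 + 1.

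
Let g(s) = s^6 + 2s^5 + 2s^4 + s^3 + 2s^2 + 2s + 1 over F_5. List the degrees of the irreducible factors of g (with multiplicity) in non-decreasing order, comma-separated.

Roots in F_5: g(0) = 1; g(1) = 1; g(2) = 1; g(3) = 4; g(4) = 1.
Complete factorization: g(s) = (s^3 + 2s + 1)·(s^3 + 2s^2 + 1).
Factor degrees with multiplicity: 3 + 3 = 6.

3, 3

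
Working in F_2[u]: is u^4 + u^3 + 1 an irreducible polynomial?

Write h(u) = u^4 + u^3 + 1.
Check for roots in F_2: h(0) = 1; h(1) = 1.
No roots, so no linear factors.
Monic irreducibles of degree 2 over GF(2): u^2 + u + 1.
None of them divide h (all give nonzero remainder).
No irreducible factor of degree ≤ 2 exists, so h is irreducible over GF(2).

Yes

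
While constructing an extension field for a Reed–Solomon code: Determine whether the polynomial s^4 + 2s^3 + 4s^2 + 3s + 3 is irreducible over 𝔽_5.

Yes

Write h(s) = s^4 + 2s^3 + 4s^2 + 3s + 3.
Check for roots in 𝔽_5: h(0) = 3; h(1) = 3; h(2) = 2; h(3) = 3; h(4) = 3.
No roots, so no linear factors.
Degree-2 irreducible divisors: test the 10 monic irreducibles of degree 2 over GF(5).
None of them divide h (all give nonzero remainder).
No irreducible factor of degree ≤ 2 exists, so h is irreducible over GF(5).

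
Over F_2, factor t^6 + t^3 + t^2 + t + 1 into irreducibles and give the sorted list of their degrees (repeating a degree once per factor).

2, 4

Write f(t) = t^6 + t^3 + t^2 + t + 1.
Roots in F_2: f(0) = 1; f(1) = 1.
Complete factorization: f(t) = (t^2 + t + 1)·(t^4 + t^3 + 1).
Factor degrees with multiplicity: 2 + 4 = 6.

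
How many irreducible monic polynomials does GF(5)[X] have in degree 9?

217000

x^(5^9) − x is the product of all monic irreducibles of degree dividing 9; Möbius inversion gives N = (1/9) Σ μ(9/d)·5^d.
Divisors of 9: 1, 3, 9; μ(9/d) for each: 0, -1, 1.
Σ = − 5^3 + 5^9 = 1953000.
N = 1953000/9 = 217000.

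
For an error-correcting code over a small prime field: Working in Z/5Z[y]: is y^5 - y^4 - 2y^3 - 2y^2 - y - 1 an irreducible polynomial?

Write f(y) = y^5 - y^4 - 2y^3 - 2y^2 - y - 1.
Check for roots in Z/5Z: f(0) = 4; f(1) = 4; f(2) = 4; f(3) = 1; f(4) = 3.
No roots, so no linear factors.
Degree-2 irreducible divisors: test the 10 monic irreducibles of degree 2 over GF(5).
None of them divide f (all give nonzero remainder).
No irreducible factor of degree ≤ 2 exists, so f is irreducible over GF(5).

Yes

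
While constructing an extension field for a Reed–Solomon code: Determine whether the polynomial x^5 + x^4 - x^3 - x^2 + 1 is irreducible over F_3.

Write g(x) = x^5 + x^4 - x^3 - x^2 + 1.
Check for roots in F_3: g(0) = 1; g(1) = 1; g(2) = 1.
No roots, so no linear factors.
Monic irreducibles of degree 2 over GF(3): x^2 + 1, x^2 + x - 1, x^2 - x - 1.
None of them divide g (all give nonzero remainder).
No irreducible factor of degree ≤ 2 exists, so g is irreducible over GF(3).

Yes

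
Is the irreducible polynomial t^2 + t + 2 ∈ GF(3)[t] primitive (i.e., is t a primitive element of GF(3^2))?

Write f(t) = t^2 + t + 2.
|GF(3^2)^×| = 3^2 − 1 = 8. Prime factorization: 8 = 2^3.
f is primitive ⇔ t has order 8 in GF(3)[t]/(f), i.e. t^(8/q) ≠ 1 for each prime q | 8.
t^(4) mod f = 2.
None equal 1, so t has full order 8; f is primitive.

Yes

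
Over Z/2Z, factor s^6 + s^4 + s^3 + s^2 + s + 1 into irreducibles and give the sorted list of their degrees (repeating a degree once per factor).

Write g(s) = s^6 + s^4 + s^3 + s^2 + s + 1.
Roots in Z/2Z: g(0) = 1; g(1) = 0 → root.
Linear factors from roots: (s + 1).
Complete factorization: g(s) = (s + 1)^2·(s^4 + s + 1).
Factor degrees with multiplicity: 1 + 1 + 4 = 6.

1, 1, 4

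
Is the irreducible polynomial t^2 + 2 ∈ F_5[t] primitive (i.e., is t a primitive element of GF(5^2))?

Write f(t) = t^2 + 2.
|GF(5^2)^×| = 5^2 − 1 = 24. Prime factorization: 24 = 2^3·3.
f is primitive ⇔ t has order 24 in GF(5)[t]/(f), i.e. t^(24/q) ≠ 1 for each prime q | 24.
t^(12) mod f = 4.
t^(8) mod f = 1
Since t^(8) = 1, the order of t divides 8 < 24; not primitive.

No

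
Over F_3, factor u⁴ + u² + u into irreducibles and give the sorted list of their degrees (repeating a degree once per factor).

Write h(u) = u⁴ + u² + u.
Roots in F_3: h(0) = 0 → root; h(1) = 0 → root; h(2) = 1.
Linear factors from roots: (u), (u + 2).
Complete factorization: h(u) = (u)·(u + 2)·(u² + u + 2).
Factor degrees with multiplicity: 1 + 1 + 2 = 4.

1, 1, 2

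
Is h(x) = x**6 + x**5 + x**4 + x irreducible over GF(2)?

No

Check for roots in GF(2): h(0) = 0 → root; h(1) = 0 → root.
h(0) = 0, so (x) divides h(x); h is reducible.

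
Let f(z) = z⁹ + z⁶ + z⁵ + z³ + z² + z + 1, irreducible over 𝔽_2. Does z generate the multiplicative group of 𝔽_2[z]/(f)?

|GF(2^9)^×| = 2^9 − 1 = 511. Prime factorization: 511 = 7·73.
f is primitive ⇔ z has order 511 in GF(2)[z]/(f), i.e. z^(511/q) ≠ 1 for each prime q | 511.
z^(73) mod f = z⁵ + z⁴ + z³ + z + 1.
z^(7) mod f = z⁷.
None equal 1, so z has full order 511; f is primitive.

Yes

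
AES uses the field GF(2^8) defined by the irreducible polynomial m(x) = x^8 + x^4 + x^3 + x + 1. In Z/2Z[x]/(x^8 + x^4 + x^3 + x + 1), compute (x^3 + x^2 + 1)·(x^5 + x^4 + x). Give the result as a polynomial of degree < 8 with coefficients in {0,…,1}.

Multiply in Z/2Z[x]: (x^3 + x^2 + 1)·(x^5 + x^4 + x) = x^8 + x^6 + x^5 + x^3 + x.
Reduce using x^8 ≡ x^4 + x^3 + x + 1 (mod x^8 + x^4 + x^3 + x + 1).
Reduced: x^6 + x^5 + x^4 + 1.

x^6 + x^5 + x^4 + 1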